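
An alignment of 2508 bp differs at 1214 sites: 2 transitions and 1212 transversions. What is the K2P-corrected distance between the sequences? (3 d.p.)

1.181

P = 2/2508 ≈ 0.000797 and Q = 1212/2508 ≈ 0.483254.
Under the Kimura two-parameter model, d = −½ ln(1 − 2P − Q) − ¼ ln(1 − 2Q).
1 − 2P − Q = 0.515152, giving −½ ln(0.515152) = 0.331647.
1 − 2Q = 0.033492, giving −¼ ln(0.033492) = 0.849112.
d = 0.331647 + 0.849112 = 1.180759.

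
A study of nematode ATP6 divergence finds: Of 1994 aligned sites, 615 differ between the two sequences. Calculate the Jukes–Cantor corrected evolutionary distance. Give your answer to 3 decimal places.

0.397

p = 615/1994 ≈ 0.308425.
d = −(3/4) ln(1 − 4p/3) = −0.75 ln(1 − 0.411233) = −0.75 ln(0.588767)
  = −0.75 × (-0.529725) = 0.397294 substitutions/site.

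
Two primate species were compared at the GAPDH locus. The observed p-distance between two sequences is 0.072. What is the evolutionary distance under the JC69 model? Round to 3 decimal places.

0.076

d = −(3/4) ln(1 − 4p/3) = −0.75 ln(1 − 0.096) = −0.75 ln(0.904)
  = −0.75 × (-0.100926) = 0.075695 substitutions/site.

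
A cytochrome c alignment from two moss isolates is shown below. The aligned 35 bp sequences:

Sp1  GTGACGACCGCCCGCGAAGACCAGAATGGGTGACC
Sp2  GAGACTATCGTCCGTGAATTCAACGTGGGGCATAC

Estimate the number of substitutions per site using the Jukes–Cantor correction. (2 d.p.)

0.71

The sequences differ at 16 of 35 sites, so p = 16/35 ≈ 0.457143.
d = −(3/4) ln(1 − 4p/3) = −0.75 ln(1 − 0.609524) = −0.75 ln(0.390476)
  = −0.75 × (-0.940389) = 0.705292 substitutions/site.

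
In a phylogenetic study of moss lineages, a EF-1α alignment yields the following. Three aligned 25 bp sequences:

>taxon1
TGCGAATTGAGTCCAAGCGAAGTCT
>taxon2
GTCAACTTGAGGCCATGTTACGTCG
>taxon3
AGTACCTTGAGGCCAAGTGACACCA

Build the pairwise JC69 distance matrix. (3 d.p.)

taxon1–taxon2: 10/25 sites differ → p = 0.4, d = −0.75 ln(1 − 0.533333) = 0.571605 ≈ 0.572.
taxon1–taxon3: 11/25 sites differ → p = 0.44, d = −0.75 ln(1 − 0.586667) = 0.662626 ≈ 0.663.
taxon2–taxon3: 9/25 sites differ → p = 0.36, d = −0.75 ln(1 − 0.48) = 0.490445 ≈ 0.490.

d(taxon1,taxon2) = 0.572, d(taxon1,taxon3) = 0.663, d(taxon2,taxon3) = 0.490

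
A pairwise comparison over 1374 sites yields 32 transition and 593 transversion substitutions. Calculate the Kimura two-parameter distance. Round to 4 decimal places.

0.8225

P = 32/1374 ≈ 0.02329 and Q = 593/1374 ≈ 0.431587.
Under the Kimura two-parameter model, d = −½ ln(1 − 2P − Q) − ¼ ln(1 − 2Q).
1 − 2P − Q = 0.521833, giving −½ ln(0.521833) = 0.325204.
1 − 2Q = 0.136826, giving −¼ ln(0.136826) = 0.497261.
d = 0.325204 + 0.497261 = 0.822465.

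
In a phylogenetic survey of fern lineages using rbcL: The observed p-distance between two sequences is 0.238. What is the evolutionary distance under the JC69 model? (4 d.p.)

0.2863

d = −(3/4) ln(1 − 4p/3) = −0.75 ln(1 − 0.317333) = −0.75 ln(0.682667)
  = −0.75 × (-0.381748) = 0.286311 substitutions/site.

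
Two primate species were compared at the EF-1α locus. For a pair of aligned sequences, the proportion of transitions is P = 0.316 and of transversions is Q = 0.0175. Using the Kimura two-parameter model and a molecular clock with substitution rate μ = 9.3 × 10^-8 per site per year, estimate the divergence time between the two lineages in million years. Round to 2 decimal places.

2.87

Under the Kimura two-parameter model, d = −½ ln(1 − 2P − Q) − ¼ ln(1 − 2Q).
1 − 2P − Q = 0.3505, giving −½ ln(0.3505) = 0.524197.
1 − 2Q = 0.965, giving −¼ ln(0.965) = 0.008907.
d = 0.524197 + 0.008907 = 0.533104.
Under a molecular clock d = 2μt, so t = d/(2μ) = 0.533104 / (2 × 9.3 × 10^-8) = 2.87 million years.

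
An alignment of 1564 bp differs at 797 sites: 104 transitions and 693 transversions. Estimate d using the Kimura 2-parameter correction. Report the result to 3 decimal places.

P = 104/1564 ≈ 0.066496 and Q = 693/1564 ≈ 0.443095.
Under the Kimura two-parameter model, d = −½ ln(1 − 2P − Q) − ¼ ln(1 − 2Q).
1 − 2P − Q = 0.423913, giving −½ ln(0.423913) = 0.429114.
1 − 2Q = 0.11381, giving −¼ ln(0.11381) = 0.543306.
d = 0.429114 + 0.543306 = 0.972420.

0.972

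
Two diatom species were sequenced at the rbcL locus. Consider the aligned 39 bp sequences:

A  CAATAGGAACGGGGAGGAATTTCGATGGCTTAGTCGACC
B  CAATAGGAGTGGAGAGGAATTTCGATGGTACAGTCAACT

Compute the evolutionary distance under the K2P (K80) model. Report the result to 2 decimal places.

0.26

Of 39 sites, 7 differences are transitions and 1 are transversions, so P = 7/39 ≈ 0.179487 and Q = 1/39 ≈ 0.025641.
Under the Kimura two-parameter model, d = −½ ln(1 − 2P − Q) − ¼ ln(1 − 2Q).
1 − 2P − Q = 0.615385, giving −½ ln(0.615385) = 0.242754.
1 − 2Q = 0.948718, giving −¼ ln(0.948718) = 0.013161.
d = 0.242754 + 0.013161 = 0.255915.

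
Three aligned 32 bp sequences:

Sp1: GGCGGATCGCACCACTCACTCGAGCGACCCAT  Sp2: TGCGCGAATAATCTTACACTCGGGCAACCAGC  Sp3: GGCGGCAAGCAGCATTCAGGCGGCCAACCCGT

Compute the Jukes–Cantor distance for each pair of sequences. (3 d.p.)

Sp1–Sp2: 16/32 sites differ → p = 0.5, d = −0.75 ln(1 − 0.666667) = 0.823960 ≈ 0.824.
Sp1–Sp3: 11/32 sites differ → p = 0.34375, d = −0.75 ln(1 − 0.458333) = 0.459828 ≈ 0.460.
Sp2–Sp3: 13/32 sites differ → p = 0.40625, d = −0.75 ln(1 − 0.541667) = 0.585119 ≈ 0.585.

d(Sp1,Sp2) = 0.824, d(Sp1,Sp3) = 0.460, d(Sp2,Sp3) = 0.585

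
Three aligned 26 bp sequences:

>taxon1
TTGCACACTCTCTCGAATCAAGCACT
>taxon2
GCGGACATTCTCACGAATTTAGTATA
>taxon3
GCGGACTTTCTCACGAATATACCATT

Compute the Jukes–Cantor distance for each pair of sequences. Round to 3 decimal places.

taxon1–taxon2: 10/26 sites differ → p ≈ 0.384615, d = −0.75 ln(1 − 0.51282) = 0.539341 ≈ 0.539.
taxon1–taxon3: 10/26 sites differ → p ≈ 0.384615, d = −0.75 ln(1 − 0.51282) = 0.539341 ≈ 0.539.
taxon2–taxon3: 5/26 sites differ → p ≈ 0.192308, d = −0.75 ln(1 − 0.256411) = 0.222200 ≈ 0.222.

d(taxon1,taxon2) = 0.539, d(taxon1,taxon3) = 0.539, d(taxon2,taxon3) = 0.222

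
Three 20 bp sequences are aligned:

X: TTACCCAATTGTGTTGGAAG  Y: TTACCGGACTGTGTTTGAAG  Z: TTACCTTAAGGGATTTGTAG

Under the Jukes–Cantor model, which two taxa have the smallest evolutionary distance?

X–Y: 4/20 differ, p = 0.200, d = 0.233.
X–Z: 8/20 differ, p = 0.400, d = 0.572.
Y–Z: 7/20 differ, p = 0.350, d = 0.471.
The smallest distance is between X and Y.

X and Y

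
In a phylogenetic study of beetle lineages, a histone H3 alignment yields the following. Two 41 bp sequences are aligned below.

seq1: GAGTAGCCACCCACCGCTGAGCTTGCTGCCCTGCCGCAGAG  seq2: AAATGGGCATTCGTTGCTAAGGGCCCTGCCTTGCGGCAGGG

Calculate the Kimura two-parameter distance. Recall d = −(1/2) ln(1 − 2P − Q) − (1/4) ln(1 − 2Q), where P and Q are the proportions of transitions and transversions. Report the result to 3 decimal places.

Of 41 sites, 12 differences are transitions and 5 are transversions, so P = 12/41 ≈ 0.292683 and Q = 5/41 ≈ 0.121951.
Under the Kimura two-parameter model, d = −½ ln(1 − 2P − Q) − ¼ ln(1 − 2Q).
1 − 2P − Q = 0.292683, giving −½ ln(0.292683) = 0.614333.
1 − 2Q = 0.756098, giving −¼ ln(0.756098) = 0.069896.
d = 0.614333 + 0.069896 = 0.684229.

0.684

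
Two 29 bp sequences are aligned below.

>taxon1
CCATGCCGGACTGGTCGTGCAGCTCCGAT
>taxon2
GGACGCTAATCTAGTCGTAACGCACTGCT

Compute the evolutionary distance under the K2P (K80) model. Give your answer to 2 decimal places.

Of 29 sites, 7 differences are transitions and 7 are transversions, so P = 7/29 ≈ 0.241379 and Q = 7/29 ≈ 0.241379.
Under the Kimura two-parameter model, d = −½ ln(1 − 2P − Q) − ¼ ln(1 − 2Q).
1 − 2P − Q = 0.275863, giving −½ ln(0.275863) = 0.643925.
1 − 2Q = 0.517242, giving −¼ ln(0.517242) = 0.164811.
d = 0.643925 + 0.164811 = 0.808736.

0.81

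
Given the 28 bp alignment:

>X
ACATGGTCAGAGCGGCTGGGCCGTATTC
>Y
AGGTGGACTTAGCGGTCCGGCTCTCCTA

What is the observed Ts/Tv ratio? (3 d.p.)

0.625

Transitions are A↔G and C↔T; transversions are all other mismatches.
Transitions: 5. Transversions: 8.
R = 5/8 = 0.625.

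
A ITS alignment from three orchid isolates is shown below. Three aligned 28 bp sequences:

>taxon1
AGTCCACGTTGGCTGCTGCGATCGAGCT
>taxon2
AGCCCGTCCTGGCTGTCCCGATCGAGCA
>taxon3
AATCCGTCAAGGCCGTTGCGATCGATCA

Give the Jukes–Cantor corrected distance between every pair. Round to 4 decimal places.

taxon1–taxon2: 9/28 sites differ → p ≈ 0.321429, d = −0.75 ln(1 − 0.428572) = 0.419713 ≈ 0.4197.
taxon1–taxon3: 10/28 sites differ → p ≈ 0.357143, d = −0.75 ln(1 − 0.476191) = 0.484971 ≈ 0.4850.
taxon2–taxon3: 8/28 sites differ → p ≈ 0.285714, d = −0.75 ln(1 − 0.380952) = 0.359679 ≈ 0.3597.

d(taxon1,taxon2) = 0.4197, d(taxon1,taxon3) = 0.4850, d(taxon2,taxon3) = 0.3597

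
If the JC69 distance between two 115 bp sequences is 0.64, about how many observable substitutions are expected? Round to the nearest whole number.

50

Invert JC69: p = (3/4)(1 − e^(−4d/3)) = 0.75 × (1 − e^(-0.853333)) = 0.75 × (1 − 0.425993) = 0.430505.
Expected differing sites = pL ≈ 0.430505 × 115 = 49.508075 ≈ 50.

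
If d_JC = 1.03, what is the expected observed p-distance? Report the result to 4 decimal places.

0.5601

p = (3/4)(1 − e^(−4d/3)) = 0.75 × (1 − e^(-1.373333)) = 0.75 × (1 − 0.253261) = 0.560054.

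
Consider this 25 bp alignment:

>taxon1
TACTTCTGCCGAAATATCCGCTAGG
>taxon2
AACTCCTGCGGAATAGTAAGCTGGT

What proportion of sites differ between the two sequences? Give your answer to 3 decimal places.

The sequences differ at 10 of 25 positions (sites 1, 5, 10, 14, 15, 16, 18, 19, 23, 25).
p = 10/25 = 0.400.

0.400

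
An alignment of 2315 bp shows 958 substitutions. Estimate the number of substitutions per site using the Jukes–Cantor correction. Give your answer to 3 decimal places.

p = 958/2315 ≈ 0.413823.
d = −(3/4) ln(1 − 4p/3) = −0.75 ln(1 − 0.551764) = −0.75 ln(0.448236)
  = −0.75 × (-0.802435) = 0.601826 substitutions/site.

0.602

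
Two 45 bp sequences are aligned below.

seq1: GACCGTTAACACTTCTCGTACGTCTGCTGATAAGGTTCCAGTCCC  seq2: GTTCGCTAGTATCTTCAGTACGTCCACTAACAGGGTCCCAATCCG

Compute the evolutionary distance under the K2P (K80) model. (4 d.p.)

0.6967

Of 45 sites, 15 differences are transitions and 3 are transversions, so P = 15/45 ≈ 0.333333 and Q = 3/45 ≈ 0.066667.
Under the Kimura two-parameter model, d = −½ ln(1 − 2P − Q) − ¼ ln(1 − 2Q).
1 − 2P − Q = 0.266667, giving −½ ln(0.266667) = 0.660877.
1 − 2Q = 0.866666, giving −¼ ln(0.866666) = 0.035775.
d = 0.660877 + 0.035775 = 0.696652.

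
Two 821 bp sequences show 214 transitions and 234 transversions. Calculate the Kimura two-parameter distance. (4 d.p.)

P = 214/821 ≈ 0.260658 and Q = 234/821 ≈ 0.285018.
Under the Kimura two-parameter model, d = −½ ln(1 − 2P − Q) − ¼ ln(1 − 2Q).
1 − 2P − Q = 0.193666, giving −½ ln(0.193666) = 0.820810.
1 − 2Q = 0.429964, giving −¼ ln(0.429964) = 0.211013.
d = 0.820810 + 0.211013 = 1.031823.

1.0318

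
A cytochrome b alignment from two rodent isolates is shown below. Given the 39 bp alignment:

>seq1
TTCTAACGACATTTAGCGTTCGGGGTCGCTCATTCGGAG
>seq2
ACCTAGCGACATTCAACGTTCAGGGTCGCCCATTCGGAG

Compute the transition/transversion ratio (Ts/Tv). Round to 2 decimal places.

6.00

Transitions are A↔G and C↔T; transversions are all other mismatches.
Transitions: 6. Transversions: 1.
R = 6/1 = 6.00.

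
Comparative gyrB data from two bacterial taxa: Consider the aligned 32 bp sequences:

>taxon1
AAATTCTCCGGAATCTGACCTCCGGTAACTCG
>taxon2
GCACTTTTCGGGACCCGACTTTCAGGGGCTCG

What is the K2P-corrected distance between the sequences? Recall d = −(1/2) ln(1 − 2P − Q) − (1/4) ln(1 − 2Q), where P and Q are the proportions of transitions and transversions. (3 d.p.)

Of 32 sites, 12 differences are transitions and 2 are transversions, so P = 12/32 = 0.375 and Q = 2/32 = 0.0625.
Under the Kimura two-parameter model, d = −½ ln(1 − 2P − Q) − ¼ ln(1 − 2Q).
1 − 2P − Q = 0.1875, giving −½ ln(0.1875) = 0.836988.
1 − 2Q = 0.875, giving −¼ ln(0.875) = 0.033383.
d = 0.836988 + 0.033383 = 0.870371.

0.870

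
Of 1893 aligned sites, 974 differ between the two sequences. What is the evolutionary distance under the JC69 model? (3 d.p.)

0.869

p = 974/1893 ≈ 0.514527.
d = −(3/4) ln(1 − 4p/3) = −0.75 ln(1 − 0.686036) = −0.75 ln(0.313964)
  = −0.75 × (-1.158477) = 0.868858 substitutions/site.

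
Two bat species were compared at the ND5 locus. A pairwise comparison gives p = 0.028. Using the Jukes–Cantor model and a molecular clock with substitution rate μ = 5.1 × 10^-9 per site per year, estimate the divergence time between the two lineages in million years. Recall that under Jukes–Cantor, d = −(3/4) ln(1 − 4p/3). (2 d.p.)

d = −(3/4) ln(1 − 4p/3) = −0.75 ln(1 − 0.037333) = −0.75 ln(0.962667)
  = −0.75 × (-0.038048) = 0.028536 substitutions/site.
Under a molecular clock d = 2μt, so t = d/(2μ) = 0.028536 / (2 × 5.1 × 10^-9) = 2.80 million years.

2.80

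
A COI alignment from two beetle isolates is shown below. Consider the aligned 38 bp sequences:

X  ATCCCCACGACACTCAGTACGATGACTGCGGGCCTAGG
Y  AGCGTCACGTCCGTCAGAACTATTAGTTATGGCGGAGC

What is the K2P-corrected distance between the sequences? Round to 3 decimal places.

Of 38 sites, 1 differences are transitions and 15 are transversions, so P = 1/38 ≈ 0.026316 and Q = 15/38 ≈ 0.394737.
Under the Kimura two-parameter model, d = −½ ln(1 − 2P − Q) − ¼ ln(1 − 2Q).
1 − 2P − Q = 0.552631, giving −½ ln(0.552631) = 0.296532.
1 − 2Q = 0.210526, giving −¼ ln(0.210526) = 0.389537.
d = 0.296532 + 0.389537 = 0.686069.

0.686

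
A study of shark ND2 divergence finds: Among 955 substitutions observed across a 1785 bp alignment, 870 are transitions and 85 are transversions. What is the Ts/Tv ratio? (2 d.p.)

10.24

R = 870/85 = 10.235294… ≈ 10.24 (to 2 d.p.).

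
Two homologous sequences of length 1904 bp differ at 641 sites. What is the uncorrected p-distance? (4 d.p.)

p = 641/1904 = 0.336659… ≈ 0.3367 (to 4 d.p.).

0.3367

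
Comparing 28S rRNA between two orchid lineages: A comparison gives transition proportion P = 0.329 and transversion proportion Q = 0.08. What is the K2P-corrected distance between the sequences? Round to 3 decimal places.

0.713

Under the Kimura two-parameter model, d = −½ ln(1 − 2P − Q) − ¼ ln(1 − 2Q).
1 − 2P − Q = 0.262, giving −½ ln(0.262) = 0.669705.
1 − 2Q = 0.84, giving −¼ ln(0.84) = 0.043588.
d = 0.669705 + 0.043588 = 0.713293.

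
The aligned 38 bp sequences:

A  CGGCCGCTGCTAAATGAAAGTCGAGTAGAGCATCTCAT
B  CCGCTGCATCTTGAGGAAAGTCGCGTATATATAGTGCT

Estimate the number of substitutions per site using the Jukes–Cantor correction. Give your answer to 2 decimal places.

The sequences differ at 16 of 38 sites, so p = 16/38 ≈ 0.421053.
d = −(3/4) ln(1 − 4p/3) = −0.75 ln(1 − 0.561404) = −0.75 ln(0.438596)
  = −0.75 × (-0.824177) = 0.618133 substitutions/site.

0.62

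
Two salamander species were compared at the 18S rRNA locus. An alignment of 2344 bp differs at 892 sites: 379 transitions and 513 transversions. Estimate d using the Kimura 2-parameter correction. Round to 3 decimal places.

0.535

P = 379/2344 ≈ 0.161689 and Q = 513/2344 ≈ 0.218857.
Under the Kimura two-parameter model, d = −½ ln(1 − 2P − Q) − ¼ ln(1 − 2Q).
1 − 2P − Q = 0.457765, giving −½ ln(0.457765) = 0.390700.
1 − 2Q = 0.562286, giving −¼ ln(0.562286) = 0.143936.
d = 0.390700 + 0.143936 = 0.534636.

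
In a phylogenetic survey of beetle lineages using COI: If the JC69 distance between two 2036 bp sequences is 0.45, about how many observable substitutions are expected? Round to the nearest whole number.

689

Invert JC69: p = (3/4)(1 − e^(−4d/3)) = 0.75 × (1 − e^(-0.6)) = 0.75 × (1 − 0.548812) = 0.338391.
Expected differing sites = pL ≈ 0.338391 × 2036 = 688.964076 ≈ 689.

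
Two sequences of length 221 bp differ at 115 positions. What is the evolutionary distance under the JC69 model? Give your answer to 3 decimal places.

p = 115/221 ≈ 0.520362.
d = −(3/4) ln(1 − 4p/3) = −0.75 ln(1 − 0.693816) = −0.75 ln(0.306184)
  = −0.75 × (-1.183569) = 0.887677 substitutions/site.

0.888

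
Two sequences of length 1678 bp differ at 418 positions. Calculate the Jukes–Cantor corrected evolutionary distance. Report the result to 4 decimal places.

0.3028

p = 418/1678 ≈ 0.249106.
d = −(3/4) ln(1 − 4p/3) = −0.75 ln(1 − 0.332141) = −0.75 ln(0.667859)
  = −0.75 × (-0.403678) = 0.302759 substitutions/site.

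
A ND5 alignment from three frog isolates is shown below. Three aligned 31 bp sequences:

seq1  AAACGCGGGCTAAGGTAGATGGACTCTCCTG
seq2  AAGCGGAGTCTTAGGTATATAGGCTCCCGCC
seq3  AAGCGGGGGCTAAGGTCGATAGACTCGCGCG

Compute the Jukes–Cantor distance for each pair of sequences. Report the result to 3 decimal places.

d(seq1,seq2) = 0.544, d(seq1,seq3) = 0.269, d(seq2,seq3) = 0.316

seq1–seq2: 12/31 sites differ → p ≈ 0.387097, d = −0.75 ln(1 − 0.516129) = 0.544453 ≈ 0.544.
seq1–seq3: 7/31 sites differ → p ≈ 0.225806, d = −0.75 ln(1 − 0.301075) = 0.268659 ≈ 0.269.
seq2–seq3: 8/31 sites differ → p ≈ 0.258065, d = −0.75 ln(1 − 0.344087) = 0.316295 ≈ 0.316.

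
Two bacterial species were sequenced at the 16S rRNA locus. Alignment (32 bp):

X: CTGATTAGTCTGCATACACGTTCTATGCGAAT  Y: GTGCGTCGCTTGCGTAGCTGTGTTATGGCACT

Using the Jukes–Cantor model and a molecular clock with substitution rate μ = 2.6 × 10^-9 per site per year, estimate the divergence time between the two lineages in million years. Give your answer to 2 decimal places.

141.47

The sequences differ at 15 of 32 sites, so p = 15/32 = 0.46875.
d = −(3/4) ln(1 − 4p/3) = −0.75 ln(1 − 0.625) = −0.75 ln(0.375)
  = −0.75 × (-0.980829) = 0.735622 substitutions/site.
Under a molecular clock d = 2μt, so t = d/(2μ) = 0.735622 / (2 × 2.6 × 10^-9) = 141.47 million years.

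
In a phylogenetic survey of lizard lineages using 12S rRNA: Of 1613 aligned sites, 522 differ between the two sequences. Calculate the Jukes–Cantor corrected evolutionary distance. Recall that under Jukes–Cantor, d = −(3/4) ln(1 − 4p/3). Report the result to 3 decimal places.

0.424

p = 522/1613 ≈ 0.323621.
d = −(3/4) ln(1 − 4p/3) = −0.75 ln(1 − 0.431495) = −0.75 ln(0.568505)
  = −0.75 × (-0.564745) = 0.423559 substitutions/site.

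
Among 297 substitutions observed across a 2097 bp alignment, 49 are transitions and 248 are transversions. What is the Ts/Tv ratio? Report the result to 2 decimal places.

R = 49/248 = 0.197580… ≈ 0.20 (to 2 d.p.).

0.20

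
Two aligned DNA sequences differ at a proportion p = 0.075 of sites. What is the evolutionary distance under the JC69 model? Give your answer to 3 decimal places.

0.079

d = −(3/4) ln(1 − 4p/3) = −0.75 ln(1 − 0.1) = −0.75 ln(0.9)
  = −0.75 × (-0.105361) = 0.079021 substitutions/site.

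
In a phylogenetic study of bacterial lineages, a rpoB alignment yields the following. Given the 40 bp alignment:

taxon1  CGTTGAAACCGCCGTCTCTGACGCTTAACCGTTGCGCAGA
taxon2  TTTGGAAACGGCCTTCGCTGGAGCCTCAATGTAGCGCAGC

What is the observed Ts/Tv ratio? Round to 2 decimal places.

Transitions are A↔G and C↔T; transversions are all other mismatches.
Transitions: 4. Transversions: 10.
R = 4/10 = 0.40.

0.40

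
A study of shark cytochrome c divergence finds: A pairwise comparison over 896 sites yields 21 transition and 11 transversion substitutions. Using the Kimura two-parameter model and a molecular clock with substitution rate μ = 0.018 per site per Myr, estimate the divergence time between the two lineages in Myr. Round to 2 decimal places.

1.02

P = 21/896 ≈ 0.023438 and Q = 11/896 ≈ 0.012277.
Under the Kimura two-parameter model, d = −½ ln(1 − 2P − Q) − ¼ ln(1 − 2Q).
1 − 2P − Q = 0.940847, giving −½ ln(0.940847) = 0.030487.
1 − 2Q = 0.975446, giving −¼ ln(0.975446) = 0.006215.
d = 0.030487 + 0.006215 = 0.036702.
Under a molecular clock d = 2μt, so t = d/(2μ) = 0.036702 / (2 × 0.018) = 1.02 Myr.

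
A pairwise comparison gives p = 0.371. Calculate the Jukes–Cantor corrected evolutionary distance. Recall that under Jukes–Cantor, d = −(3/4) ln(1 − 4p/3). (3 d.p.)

d = −(3/4) ln(1 − 4p/3) = −0.75 ln(1 − 0.494667) = −0.75 ln(0.505333)
  = −0.75 × (-0.682538) = 0.511904 substitutions/site.

0.512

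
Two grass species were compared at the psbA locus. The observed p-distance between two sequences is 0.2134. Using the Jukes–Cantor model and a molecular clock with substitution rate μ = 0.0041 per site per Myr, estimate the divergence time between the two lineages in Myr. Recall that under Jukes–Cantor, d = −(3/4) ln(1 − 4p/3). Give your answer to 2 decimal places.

d = −(3/4) ln(1 − 4p/3) = −0.75 ln(1 − 0.284533) = −0.75 ln(0.715467)
  = −0.75 × (-0.334820) = 0.251115 substitutions/site.
Under a molecular clock d = 2μt, so t = d/(2μ) = 0.251115 / (2 × 0.0041) = 30.62 Myr.

30.62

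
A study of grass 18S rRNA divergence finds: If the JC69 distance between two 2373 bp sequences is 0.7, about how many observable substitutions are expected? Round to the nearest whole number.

1080

Invert JC69: p = (3/4)(1 − e^(−4d/3)) = 0.75 × (1 − e^(-0.933333)) = 0.75 × (1 − 0.393241) = 0.455069.
Expected differing sites = pL ≈ 0.455069 × 2373 = 1079.878737 ≈ 1080.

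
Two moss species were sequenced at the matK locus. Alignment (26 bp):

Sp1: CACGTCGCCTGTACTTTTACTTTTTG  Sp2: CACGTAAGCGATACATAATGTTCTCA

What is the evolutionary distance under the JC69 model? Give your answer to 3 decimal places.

0.824

The sequences differ at 13 of 26 sites, so p = 13/26 = 0.5.
d = −(3/4) ln(1 − 4p/3) = −0.75 ln(1 − 0.666667) = −0.75 ln(0.333333)
  = −0.75 × (-1.098613) = 0.823960 substitutions/site.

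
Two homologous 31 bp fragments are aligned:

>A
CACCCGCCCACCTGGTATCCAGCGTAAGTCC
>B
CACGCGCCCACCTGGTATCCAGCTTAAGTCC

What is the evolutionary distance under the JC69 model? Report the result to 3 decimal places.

The sequences differ at 2 of 31 sites (4, 24), so p = 2/31 ≈ 0.064516.
d = −(3/4) ln(1 − 4p/3) = −0.75 ln(1 − 0.086021) = −0.75 ln(0.913979)
  = −0.75 × (-0.089948) = 0.067461 substitutions/site.

0.067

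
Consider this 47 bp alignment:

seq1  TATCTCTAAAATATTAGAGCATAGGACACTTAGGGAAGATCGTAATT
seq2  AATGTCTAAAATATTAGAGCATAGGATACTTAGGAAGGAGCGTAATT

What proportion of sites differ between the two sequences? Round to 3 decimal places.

The sequences differ at 6 of 47 positions (sites 1, 4, 27, 35, 37, 40).
p = 6/47 = 0.127659… ≈ 0.128 (to 3 d.p.).

0.128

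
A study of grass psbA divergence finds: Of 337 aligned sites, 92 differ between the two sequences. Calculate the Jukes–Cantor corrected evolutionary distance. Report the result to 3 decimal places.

0.339

p = 92/337 ≈ 0.272997.
d = −(3/4) ln(1 − 4p/3) = −0.75 ln(1 − 0.363996) = −0.75 ln(0.636004)
  = −0.75 × (-0.452550) = 0.339413 substitutions/site.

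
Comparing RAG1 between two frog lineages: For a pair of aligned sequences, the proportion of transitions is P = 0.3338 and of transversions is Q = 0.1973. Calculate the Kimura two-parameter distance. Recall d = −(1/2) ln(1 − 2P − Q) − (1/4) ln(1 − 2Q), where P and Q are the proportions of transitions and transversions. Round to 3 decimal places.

Under the Kimura two-parameter model, d = −½ ln(1 − 2P − Q) − ¼ ln(1 − 2Q).
1 − 2P − Q = 0.1351, giving −½ ln(0.1351) = 1.000870.
1 − 2Q = 0.6054, giving −¼ ln(0.6054) = 0.125466.
d = 1.000870 + 0.125466 = 1.126336.

1.126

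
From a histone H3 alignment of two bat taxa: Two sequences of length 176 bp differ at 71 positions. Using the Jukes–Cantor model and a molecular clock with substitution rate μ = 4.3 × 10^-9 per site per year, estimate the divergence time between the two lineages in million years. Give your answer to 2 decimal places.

p = 71/176 ≈ 0.403409.
d = −(3/4) ln(1 − 4p/3) = −0.75 ln(1 − 0.537879) = −0.75 ln(0.462121)
  = −0.75 × (-0.771929) = 0.578947 substitutions/site.
Under a molecular clock d = 2μt, so t = d/(2μ) = 0.578947 / (2 × 4.3 × 10^-9) = 67.32 million years.

67.32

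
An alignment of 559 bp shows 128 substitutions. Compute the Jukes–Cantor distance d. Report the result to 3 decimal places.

p = 128/559 ≈ 0.22898.
d = −(3/4) ln(1 − 4p/3) = −0.75 ln(1 − 0.305307) = −0.75 ln(0.694693)
  = −0.75 × (-0.364285) = 0.273214 substitutions/site.

0.273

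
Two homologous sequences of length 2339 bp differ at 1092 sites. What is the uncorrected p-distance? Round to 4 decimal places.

0.4669

p = 1092/2339 = 0.466866… ≈ 0.4669 (to 4 d.p.).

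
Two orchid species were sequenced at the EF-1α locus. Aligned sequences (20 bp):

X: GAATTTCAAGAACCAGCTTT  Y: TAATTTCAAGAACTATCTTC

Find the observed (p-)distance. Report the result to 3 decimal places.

The sequences differ at 4 of 20 positions (sites 1, 14, 16, 20).
p = 4/20 = 0.200.

0.200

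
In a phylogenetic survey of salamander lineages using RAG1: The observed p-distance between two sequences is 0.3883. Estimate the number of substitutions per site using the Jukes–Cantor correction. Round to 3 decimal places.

d = −(3/4) ln(1 − 4p/3) = −0.75 ln(1 − 0.517733) = −0.75 ln(0.482267)
  = −0.75 × (-0.729257) = 0.546943 substitutions/site.

0.547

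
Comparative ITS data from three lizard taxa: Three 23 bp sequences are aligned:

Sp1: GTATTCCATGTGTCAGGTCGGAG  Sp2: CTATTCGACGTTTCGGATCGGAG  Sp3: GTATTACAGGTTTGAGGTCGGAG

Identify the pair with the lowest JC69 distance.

Sp1–Sp2: 6/23 differ, p = 0.261, d = 0.321.
Sp1–Sp3: 4/23 differ, p = 0.174, d = 0.198.
Sp2–Sp3: 7/23 differ, p = 0.304, d = 0.390.
The smallest distance is between Sp1 and Sp3.

Sp1 and Sp3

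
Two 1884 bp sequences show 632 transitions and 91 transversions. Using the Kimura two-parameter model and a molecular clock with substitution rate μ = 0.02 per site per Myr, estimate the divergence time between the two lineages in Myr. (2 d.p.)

P = 632/1884 ≈ 0.335456 and Q = 91/1884 ≈ 0.048301.
Under the Kimura two-parameter model, d = −½ ln(1 − 2P − Q) − ¼ ln(1 − 2Q).
1 − 2P − Q = 0.280787, giving −½ ln(0.280787) = 0.635079.
1 − 2Q = 0.903398, giving −¼ ln(0.903398) = 0.025398.
d = 0.635079 + 0.025398 = 0.660477.
Under a molecular clock d = 2μt, so t = d/(2μ) = 0.660477 / (2 × 0.02) = 16.51 Myr.

16.51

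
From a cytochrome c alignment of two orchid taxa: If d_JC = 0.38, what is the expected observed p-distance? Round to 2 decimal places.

p = (3/4)(1 − e^(−4d/3)) = 0.75 × (1 − e^(-0.506667)) = 0.75 × (1 − 0.602500) = 0.298125.

0.30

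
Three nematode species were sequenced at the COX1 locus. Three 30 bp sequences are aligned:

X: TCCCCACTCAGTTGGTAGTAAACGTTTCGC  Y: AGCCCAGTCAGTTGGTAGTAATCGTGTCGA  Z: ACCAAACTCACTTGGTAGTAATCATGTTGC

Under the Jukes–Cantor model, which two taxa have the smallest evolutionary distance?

X and Y

X–Y: 6/30 differ, p = 0.200, d = 0.233.
X–Z: 8/30 differ, p = 0.267, d = 0.330.
Y–Z: 8/30 differ, p = 0.267, d = 0.330.
The smallest distance is between X and Y.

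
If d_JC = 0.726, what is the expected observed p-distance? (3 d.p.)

p = (3/4)(1 − e^(−4d/3)) = 0.75 × (1 − e^(-0.968)) = 0.75 × (1 − 0.379842) = 0.465119.

0.465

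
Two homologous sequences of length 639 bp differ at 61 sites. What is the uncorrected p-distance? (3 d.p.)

p = 61/639 = 0.095461… ≈ 0.095 (to 3 d.p.).

0.095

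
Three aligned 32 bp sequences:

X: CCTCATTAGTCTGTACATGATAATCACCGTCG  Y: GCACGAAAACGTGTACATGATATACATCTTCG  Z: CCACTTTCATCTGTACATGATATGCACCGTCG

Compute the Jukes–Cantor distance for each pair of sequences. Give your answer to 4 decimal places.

d(X,Y) = 0.5199, d(X,Z) = 0.2158, d(Y,Z) = 0.4042

X–Y: 12/32 sites differ → p = 0.375, d = −0.75 ln(1 − 0.5) = 0.519860 ≈ 0.5199.
X–Z: 6/32 sites differ → p = 0.1875, d = −0.75 ln(1 − 0.25) = 0.215762 ≈ 0.2158.
Y–Z: 10/32 sites differ → p = 0.3125, d = −0.75 ln(1 − 0.416667) = 0.404248 ≈ 0.4042.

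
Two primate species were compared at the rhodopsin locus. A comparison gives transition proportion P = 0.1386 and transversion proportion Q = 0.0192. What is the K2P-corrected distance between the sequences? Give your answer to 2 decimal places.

0.19

Under the Kimura two-parameter model, d = −½ ln(1 − 2P − Q) − ¼ ln(1 − 2Q).
1 − 2P − Q = 0.7036, giving −½ ln(0.7036) = 0.175773.
1 − 2Q = 0.9616, giving −¼ ln(0.9616) = 0.009789.
d = 0.175773 + 0.009789 = 0.185562.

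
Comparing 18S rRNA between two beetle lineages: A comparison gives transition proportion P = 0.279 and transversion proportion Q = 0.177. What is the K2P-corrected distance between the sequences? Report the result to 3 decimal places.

Under the Kimura two-parameter model, d = −½ ln(1 − 2P − Q) − ¼ ln(1 − 2Q).
1 − 2P − Q = 0.265, giving −½ ln(0.265) = 0.664013.
1 − 2Q = 0.646, giving −¼ ln(0.646) = 0.109239.
d = 0.664013 + 0.109239 = 0.773252.

0.773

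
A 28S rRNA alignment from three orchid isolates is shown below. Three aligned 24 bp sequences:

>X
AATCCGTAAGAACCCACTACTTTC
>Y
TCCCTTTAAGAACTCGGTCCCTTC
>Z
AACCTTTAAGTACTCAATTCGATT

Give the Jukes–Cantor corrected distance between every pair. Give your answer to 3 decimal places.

X–Y: 10/24 sites differ → p ≈ 0.416667, d = −0.75 ln(1 − 0.555556) = 0.608198 ≈ 0.608.
X–Z: 10/24 sites differ → p ≈ 0.416667, d = −0.75 ln(1 − 0.555556) = 0.608198 ≈ 0.608.
Y–Z: 9/24 sites differ → p = 0.375, d = −0.75 ln(1 − 0.5) = 0.519860 ≈ 0.520.

d(X,Y) = 0.608, d(X,Z) = 0.608, d(Y,Z) = 0.520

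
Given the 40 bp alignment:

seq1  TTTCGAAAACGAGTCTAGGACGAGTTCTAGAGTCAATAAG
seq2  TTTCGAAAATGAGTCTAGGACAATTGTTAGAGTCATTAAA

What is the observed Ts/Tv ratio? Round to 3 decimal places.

1.333

Transitions are A↔G and C↔T; transversions are all other mismatches.
Transitions: 4. Transversions: 3.
R = 4/3 = 1.333333… ≈ 1.333 (to 3 d.p.).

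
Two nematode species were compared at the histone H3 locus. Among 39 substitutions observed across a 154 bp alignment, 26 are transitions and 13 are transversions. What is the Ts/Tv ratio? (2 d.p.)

R = 26/13 = 2.00.

2.00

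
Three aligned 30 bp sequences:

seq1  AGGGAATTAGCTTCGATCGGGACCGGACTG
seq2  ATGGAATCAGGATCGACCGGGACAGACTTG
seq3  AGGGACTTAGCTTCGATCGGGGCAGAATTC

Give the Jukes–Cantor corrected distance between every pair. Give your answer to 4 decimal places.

seq1–seq2: 9/30 sites differ → p = 0.3, d = −0.75 ln(1 − 0.4) = 0.383119 ≈ 0.3831.
seq1–seq3: 6/30 sites differ → p = 0.2, d = −0.75 ln(1 − 0.266667) = 0.232617 ≈ 0.2326.
seq2–seq3: 9/30 sites differ → p = 0.3, d = −0.75 ln(1 − 0.4) = 0.383119 ≈ 0.3831.

d(seq1,seq2) = 0.3831, d(seq1,seq3) = 0.2326, d(seq2,seq3) = 0.3831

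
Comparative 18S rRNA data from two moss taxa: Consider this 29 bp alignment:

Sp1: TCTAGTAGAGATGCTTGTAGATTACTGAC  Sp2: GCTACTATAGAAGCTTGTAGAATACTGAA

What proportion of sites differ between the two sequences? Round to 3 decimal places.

The sequences differ at 6 of 29 positions (sites 1, 5, 8, 12, 22, 29).
p = 6/29 = 0.206896… ≈ 0.207 (to 3 d.p.).

0.207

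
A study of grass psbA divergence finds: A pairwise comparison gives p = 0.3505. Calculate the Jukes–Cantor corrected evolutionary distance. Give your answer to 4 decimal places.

0.4724

d = −(3/4) ln(1 − 4p/3) = −0.75 ln(1 − 0.467333) = −0.75 ln(0.532667)
  = −0.75 × (-0.629859) = 0.472394 substitutions/site.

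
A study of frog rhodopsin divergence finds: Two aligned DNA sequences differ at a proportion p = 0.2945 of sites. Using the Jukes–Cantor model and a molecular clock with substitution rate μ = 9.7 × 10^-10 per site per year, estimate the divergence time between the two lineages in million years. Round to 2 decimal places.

192.79

d = −(3/4) ln(1 − 4p/3) = −0.75 ln(1 − 0.392667) = −0.75 ln(0.607333)
  = −0.75 × (-0.498678) = 0.374009 substitutions/site.
Under a molecular clock d = 2μt, so t = d/(2μ) = 0.374009 / (2 × 9.7 × 10^-10) = 192.79 million years.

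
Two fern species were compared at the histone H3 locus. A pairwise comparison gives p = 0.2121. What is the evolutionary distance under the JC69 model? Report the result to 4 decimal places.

d = −(3/4) ln(1 − 4p/3) = −0.75 ln(1 − 0.2828) = −0.75 ln(0.7172)
  = −0.75 × (-0.332401) = 0.249301 substitutions/site.

0.2493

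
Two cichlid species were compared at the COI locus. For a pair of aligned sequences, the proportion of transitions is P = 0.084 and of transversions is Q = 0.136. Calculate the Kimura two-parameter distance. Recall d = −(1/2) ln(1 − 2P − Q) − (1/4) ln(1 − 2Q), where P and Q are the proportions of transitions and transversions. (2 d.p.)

0.26

Under the Kimura two-parameter model, d = −½ ln(1 − 2P − Q) − ¼ ln(1 − 2Q).
1 − 2P − Q = 0.696, giving −½ ln(0.696) = 0.181203.
1 − 2Q = 0.728, giving −¼ ln(0.728) = 0.079364.
d = 0.181203 + 0.079364 = 0.260567.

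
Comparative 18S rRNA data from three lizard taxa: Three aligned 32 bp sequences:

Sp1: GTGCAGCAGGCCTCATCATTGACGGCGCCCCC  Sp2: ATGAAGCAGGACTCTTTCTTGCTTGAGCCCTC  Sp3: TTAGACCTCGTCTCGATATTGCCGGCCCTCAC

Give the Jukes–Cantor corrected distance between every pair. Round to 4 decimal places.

Sp1–Sp2: 11/32 sites differ → p = 0.34375, d = −0.75 ln(1 − 0.458333) = 0.459828 ≈ 0.4598.
Sp1–Sp3: 14/32 sites differ → p = 0.4375, d = −0.75 ln(1 − 0.583333) = 0.656601 ≈ 0.6566.
Sp2–Sp3: 16/32 sites differ → p = 0.5, d = −0.75 ln(1 − 0.666667) = 0.823960 ≈ 0.8240.

d(Sp1,Sp2) = 0.4598, d(Sp1,Sp3) = 0.6566, d(Sp2,Sp3) = 0.8240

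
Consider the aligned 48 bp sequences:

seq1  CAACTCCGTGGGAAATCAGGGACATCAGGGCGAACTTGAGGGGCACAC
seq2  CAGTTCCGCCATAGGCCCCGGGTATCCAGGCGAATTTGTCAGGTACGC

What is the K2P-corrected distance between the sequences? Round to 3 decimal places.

0.739

Of 48 sites, 14 differences are transitions and 7 are transversions, so P = 14/48 ≈ 0.291667 and Q = 7/48 ≈ 0.145833.
Under the Kimura two-parameter model, d = −½ ln(1 − 2P − Q) − ¼ ln(1 − 2Q).
1 − 2P − Q = 0.270833, giving −½ ln(0.270833) = 0.653126.
1 − 2Q = 0.708334, giving −¼ ln(0.708334) = 0.086210.
d = 0.653126 + 0.086210 = 0.739336.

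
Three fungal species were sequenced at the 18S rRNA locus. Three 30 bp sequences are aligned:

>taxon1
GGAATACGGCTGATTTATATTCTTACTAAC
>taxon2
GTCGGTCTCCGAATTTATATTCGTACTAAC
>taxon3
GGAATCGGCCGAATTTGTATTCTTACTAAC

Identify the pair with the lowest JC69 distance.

taxon1–taxon2: 10/30 differ, p = 0.333, d = 0.441.
taxon1–taxon3: 6/30 differ, p = 0.200, d = 0.233.
taxon2–taxon3: 9/30 differ, p = 0.300, d = 0.383.
The smallest distance is between taxon1 and taxon3.

taxon1 and taxon3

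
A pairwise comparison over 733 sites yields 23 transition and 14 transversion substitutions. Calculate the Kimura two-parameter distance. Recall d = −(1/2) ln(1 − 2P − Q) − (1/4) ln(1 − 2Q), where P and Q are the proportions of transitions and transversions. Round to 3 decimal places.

0.052

P = 23/733 ≈ 0.031378 and Q = 14/733 ≈ 0.0191.
Under the Kimura two-parameter model, d = −½ ln(1 − 2P − Q) − ¼ ln(1 − 2Q).
1 − 2P − Q = 0.918144, giving −½ ln(0.918144) = 0.042701.
1 − 2Q = 0.9618, giving −¼ ln(0.9618) = 0.009737.
d = 0.042701 + 0.009737 = 0.052438.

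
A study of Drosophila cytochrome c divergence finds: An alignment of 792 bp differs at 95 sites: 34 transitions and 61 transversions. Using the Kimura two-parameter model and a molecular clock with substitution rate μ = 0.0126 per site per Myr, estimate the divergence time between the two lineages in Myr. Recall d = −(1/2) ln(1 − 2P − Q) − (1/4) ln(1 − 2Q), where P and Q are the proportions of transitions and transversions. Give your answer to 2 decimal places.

P = 34/792 ≈ 0.042929 and Q = 61/792 ≈ 0.07702.
Under the Kimura two-parameter model, d = −½ ln(1 − 2P − Q) − ¼ ln(1 − 2Q).
1 − 2P − Q = 0.837122, giving −½ ln(0.837122) = 0.088893.
1 − 2Q = 0.84596, giving −¼ ln(0.84596) = 0.041821.
d = 0.088893 + 0.041821 = 0.130714.
Under a molecular clock d = 2μt, so t = d/(2μ) = 0.130714 / (2 × 0.0126) = 5.19 Myr.

5.19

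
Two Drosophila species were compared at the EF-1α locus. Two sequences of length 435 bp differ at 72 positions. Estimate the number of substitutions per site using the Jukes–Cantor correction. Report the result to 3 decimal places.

0.187

p = 72/435 ≈ 0.165517.
d = −(3/4) ln(1 − 4p/3) = −0.75 ln(1 − 0.220689) = −0.75 ln(0.779311)
  = −0.75 × (-0.249345) = 0.187009 substitutions/site.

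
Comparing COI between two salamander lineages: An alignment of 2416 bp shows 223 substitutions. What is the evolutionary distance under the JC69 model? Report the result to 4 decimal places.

p = 223/2416 ≈ 0.092301.
d = −(3/4) ln(1 − 4p/3) = −0.75 ln(1 − 0.123068) = −0.75 ln(0.876932)
  = −0.75 × (-0.131326) = 0.098495 substitutions/site.

0.0985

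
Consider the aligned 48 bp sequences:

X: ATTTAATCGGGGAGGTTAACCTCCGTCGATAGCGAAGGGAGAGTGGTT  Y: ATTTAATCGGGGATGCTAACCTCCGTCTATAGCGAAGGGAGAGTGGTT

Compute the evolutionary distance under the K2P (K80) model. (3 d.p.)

Of 48 sites, 1 differences are transitions and 2 are transversions, so P = 1/48 ≈ 0.020833 and Q = 2/48 ≈ 0.041667.
Under the Kimura two-parameter model, d = −½ ln(1 − 2P − Q) − ¼ ln(1 − 2Q).
1 − 2P − Q = 0.916667, giving −½ ln(0.916667) = 0.043506.
1 − 2Q = 0.916666, giving −¼ ln(0.916666) = 0.021753.
d = 0.043506 + 0.021753 = 0.065259.

0.065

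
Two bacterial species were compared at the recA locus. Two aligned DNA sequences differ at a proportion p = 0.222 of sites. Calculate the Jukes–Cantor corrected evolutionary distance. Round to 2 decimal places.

d = −(3/4) ln(1 − 4p/3) = −0.75 ln(1 − 0.296) = −0.75 ln(0.704)
  = −0.75 × (-0.350977) = 0.263233 substitutions/site.

0.26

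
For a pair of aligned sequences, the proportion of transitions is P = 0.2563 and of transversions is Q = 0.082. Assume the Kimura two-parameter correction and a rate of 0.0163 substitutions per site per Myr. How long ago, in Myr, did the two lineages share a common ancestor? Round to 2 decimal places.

15.22

Under the Kimura two-parameter model, d = −½ ln(1 − 2P − Q) − ¼ ln(1 − 2Q).
1 − 2P − Q = 0.4054, giving −½ ln(0.4054) = 0.451441.
1 − 2Q = 0.836, giving −¼ ln(0.836) = 0.044782.
d = 0.451441 + 0.044782 = 0.496223.
Under a molecular clock d = 2μt, so t = d/(2μ) = 0.496223 / (2 × 0.0163) = 15.22 Myr.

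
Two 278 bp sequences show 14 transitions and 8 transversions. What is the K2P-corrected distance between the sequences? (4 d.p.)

P = 14/278 ≈ 0.05036 and Q = 8/278 ≈ 0.028777.
Under the Kimura two-parameter model, d = −½ ln(1 − 2P − Q) − ¼ ln(1 − 2Q).
1 − 2P − Q = 0.870503, giving −½ ln(0.870503) = 0.069342.
1 − 2Q = 0.942446, giving −¼ ln(0.942446) = 0.014819.
d = 0.069342 + 0.014819 = 0.084161.

0.0842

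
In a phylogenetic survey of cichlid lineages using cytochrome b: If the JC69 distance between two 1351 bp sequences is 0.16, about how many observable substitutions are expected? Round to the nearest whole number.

Invert JC69: p = (3/4)(1 − e^(−4d/3)) = 0.75 × (1 − e^(-0.213333)) = 0.75 × (1 − 0.807887) = 0.144085.
Expected differing sites = pL ≈ 0.144085 × 1351 = 194.658835 ≈ 195.

195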